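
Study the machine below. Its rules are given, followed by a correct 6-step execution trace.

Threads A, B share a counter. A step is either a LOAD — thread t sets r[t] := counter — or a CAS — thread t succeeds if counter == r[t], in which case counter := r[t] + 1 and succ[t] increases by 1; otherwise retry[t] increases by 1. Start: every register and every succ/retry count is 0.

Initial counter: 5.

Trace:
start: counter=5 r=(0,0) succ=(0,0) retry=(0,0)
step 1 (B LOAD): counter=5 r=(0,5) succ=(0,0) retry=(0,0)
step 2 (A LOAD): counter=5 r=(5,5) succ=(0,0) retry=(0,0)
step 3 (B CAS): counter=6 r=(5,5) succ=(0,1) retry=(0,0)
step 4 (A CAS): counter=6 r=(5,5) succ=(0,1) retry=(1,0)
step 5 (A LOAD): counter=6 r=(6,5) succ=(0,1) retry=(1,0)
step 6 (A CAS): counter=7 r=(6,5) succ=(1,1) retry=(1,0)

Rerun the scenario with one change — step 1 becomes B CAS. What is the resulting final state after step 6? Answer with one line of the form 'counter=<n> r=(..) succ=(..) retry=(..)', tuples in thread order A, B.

counter=7 r=(6,0) succ=(2,0) retry=(0,2)

(re-executing from step 1 with the substitution; state before step 1: counter=5 r=(0,0) succ=(0,0) retry=(0,0))
step 1 (B CAS): counter=5 r=(0,0) succ=(0,0) retry=(0,1)
step 2 (A LOAD): counter=5 r=(5,0) succ=(0,0) retry=(0,1)
step 3 (B CAS): counter=5 r=(5,0) succ=(0,0) retry=(0,2)
step 4 (A CAS): counter=6 r=(5,0) succ=(1,0) retry=(0,2)
step 5 (A LOAD): counter=6 r=(6,0) succ=(1,0) retry=(0,2)
step 6 (A CAS): counter=7 r=(6,0) succ=(2,0) retry=(0,2)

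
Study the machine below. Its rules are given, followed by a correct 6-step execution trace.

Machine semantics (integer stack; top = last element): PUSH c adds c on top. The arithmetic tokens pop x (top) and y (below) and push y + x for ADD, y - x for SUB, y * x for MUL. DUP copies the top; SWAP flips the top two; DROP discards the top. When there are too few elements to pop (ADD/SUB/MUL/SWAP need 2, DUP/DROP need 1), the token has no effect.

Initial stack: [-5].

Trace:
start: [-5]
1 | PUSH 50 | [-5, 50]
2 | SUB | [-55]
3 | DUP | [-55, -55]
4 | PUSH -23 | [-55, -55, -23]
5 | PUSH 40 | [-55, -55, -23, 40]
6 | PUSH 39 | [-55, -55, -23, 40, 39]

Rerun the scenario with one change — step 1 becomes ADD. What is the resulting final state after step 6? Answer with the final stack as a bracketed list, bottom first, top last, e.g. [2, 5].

[-5, -5, -23, 40, 39]

(re-executing from step 1 with the substitution; state before step 1: [-5])
1 | ADD | [-5]
2 | SUB | [-5]
3 | DUP | [-5, -5]
4 | PUSH -23 | [-5, -5, -23]
5 | PUSH 40 | [-5, -5, -23, 40]
6 | PUSH 39 | [-5, -5, -23, 40, 39]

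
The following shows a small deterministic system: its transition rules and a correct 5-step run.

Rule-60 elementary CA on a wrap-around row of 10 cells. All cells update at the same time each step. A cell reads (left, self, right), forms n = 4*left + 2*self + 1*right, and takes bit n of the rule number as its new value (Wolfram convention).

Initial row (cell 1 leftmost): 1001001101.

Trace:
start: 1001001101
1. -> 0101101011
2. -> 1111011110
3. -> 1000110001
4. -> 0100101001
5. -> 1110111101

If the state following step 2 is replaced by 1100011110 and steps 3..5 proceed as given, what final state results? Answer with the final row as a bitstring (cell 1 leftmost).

1100110101

state after step 2 := 1100011110
3. -> 1010010001
4. -> 0111011001
5. -> 1100110101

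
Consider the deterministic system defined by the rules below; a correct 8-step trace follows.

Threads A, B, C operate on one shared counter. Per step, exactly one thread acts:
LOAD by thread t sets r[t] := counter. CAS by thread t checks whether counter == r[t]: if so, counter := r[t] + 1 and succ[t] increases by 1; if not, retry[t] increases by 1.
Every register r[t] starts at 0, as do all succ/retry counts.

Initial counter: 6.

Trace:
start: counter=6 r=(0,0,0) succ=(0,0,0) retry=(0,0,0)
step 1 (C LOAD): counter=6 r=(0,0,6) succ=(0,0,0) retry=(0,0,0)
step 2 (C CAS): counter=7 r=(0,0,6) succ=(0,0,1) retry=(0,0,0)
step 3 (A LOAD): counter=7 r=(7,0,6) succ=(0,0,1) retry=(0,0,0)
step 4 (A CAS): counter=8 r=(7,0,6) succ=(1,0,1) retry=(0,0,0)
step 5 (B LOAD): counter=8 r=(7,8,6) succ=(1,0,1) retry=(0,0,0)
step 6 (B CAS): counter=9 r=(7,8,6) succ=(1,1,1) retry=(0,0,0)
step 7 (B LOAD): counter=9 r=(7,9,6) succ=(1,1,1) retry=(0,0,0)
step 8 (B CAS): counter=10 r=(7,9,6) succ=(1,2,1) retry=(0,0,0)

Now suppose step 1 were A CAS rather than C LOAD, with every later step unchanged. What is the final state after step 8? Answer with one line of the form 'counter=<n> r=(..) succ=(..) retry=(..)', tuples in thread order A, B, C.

(re-executing from step 1 with the substitution; state before step 1: counter=6 r=(0,0,0) succ=(0,0,0) retry=(0,0,0))
step 1 (A CAS): counter=6 r=(0,0,0) succ=(0,0,0) retry=(1,0,0)
step 2 (C CAS): counter=6 r=(0,0,0) succ=(0,0,0) retry=(1,0,1)
step 3 (A LOAD): counter=6 r=(6,0,0) succ=(0,0,0) retry=(1,0,1)
step 4 (A CAS): counter=7 r=(6,0,0) succ=(1,0,0) retry=(1,0,1)
step 5 (B LOAD): counter=7 r=(6,7,0) succ=(1,0,0) retry=(1,0,1)
step 6 (B CAS): counter=8 r=(6,7,0) succ=(1,1,0) retry=(1,0,1)
step 7 (B LOAD): counter=8 r=(6,8,0) succ=(1,1,0) retry=(1,0,1)
step 8 (B CAS): counter=9 r=(6,8,0) succ=(1,2,0) retry=(1,0,1)

counter=9 r=(6,8,0) succ=(1,2,0) retry=(1,0,1)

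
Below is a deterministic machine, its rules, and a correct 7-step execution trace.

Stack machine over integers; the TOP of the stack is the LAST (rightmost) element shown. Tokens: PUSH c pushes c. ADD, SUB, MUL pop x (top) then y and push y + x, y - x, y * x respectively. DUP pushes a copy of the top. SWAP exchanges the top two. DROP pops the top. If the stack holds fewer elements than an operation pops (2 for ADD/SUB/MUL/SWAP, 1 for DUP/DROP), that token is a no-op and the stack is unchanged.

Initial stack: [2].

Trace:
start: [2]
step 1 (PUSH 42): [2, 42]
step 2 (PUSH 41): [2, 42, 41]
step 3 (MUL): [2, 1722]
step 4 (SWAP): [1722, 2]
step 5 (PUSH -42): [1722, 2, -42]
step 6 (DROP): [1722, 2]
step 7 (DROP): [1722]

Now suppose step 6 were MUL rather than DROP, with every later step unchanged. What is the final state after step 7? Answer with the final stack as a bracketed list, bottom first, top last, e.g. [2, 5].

(re-executing from step 6 with the substitution; state before step 6: [1722, 2, -42])
step 6 (MUL): [1722, -84]
step 7 (DROP): [1722]

[1722]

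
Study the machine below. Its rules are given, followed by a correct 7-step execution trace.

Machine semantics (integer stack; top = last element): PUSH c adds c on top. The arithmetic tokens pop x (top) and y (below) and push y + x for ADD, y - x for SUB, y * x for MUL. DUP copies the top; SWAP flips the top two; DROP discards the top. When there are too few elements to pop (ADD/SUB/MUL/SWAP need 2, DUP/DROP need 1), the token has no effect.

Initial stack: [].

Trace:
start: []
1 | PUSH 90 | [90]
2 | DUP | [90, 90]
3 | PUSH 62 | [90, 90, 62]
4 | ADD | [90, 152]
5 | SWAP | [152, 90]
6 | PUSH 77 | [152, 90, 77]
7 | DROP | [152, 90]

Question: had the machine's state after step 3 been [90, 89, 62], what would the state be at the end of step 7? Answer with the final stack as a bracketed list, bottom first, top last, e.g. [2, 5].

state after step 3 := [90, 89, 62]
4 | ADD | [90, 151]
5 | SWAP | [151, 90]
6 | PUSH 77 | [151, 90, 77]
7 | DROP | [151, 90]

[151, 90]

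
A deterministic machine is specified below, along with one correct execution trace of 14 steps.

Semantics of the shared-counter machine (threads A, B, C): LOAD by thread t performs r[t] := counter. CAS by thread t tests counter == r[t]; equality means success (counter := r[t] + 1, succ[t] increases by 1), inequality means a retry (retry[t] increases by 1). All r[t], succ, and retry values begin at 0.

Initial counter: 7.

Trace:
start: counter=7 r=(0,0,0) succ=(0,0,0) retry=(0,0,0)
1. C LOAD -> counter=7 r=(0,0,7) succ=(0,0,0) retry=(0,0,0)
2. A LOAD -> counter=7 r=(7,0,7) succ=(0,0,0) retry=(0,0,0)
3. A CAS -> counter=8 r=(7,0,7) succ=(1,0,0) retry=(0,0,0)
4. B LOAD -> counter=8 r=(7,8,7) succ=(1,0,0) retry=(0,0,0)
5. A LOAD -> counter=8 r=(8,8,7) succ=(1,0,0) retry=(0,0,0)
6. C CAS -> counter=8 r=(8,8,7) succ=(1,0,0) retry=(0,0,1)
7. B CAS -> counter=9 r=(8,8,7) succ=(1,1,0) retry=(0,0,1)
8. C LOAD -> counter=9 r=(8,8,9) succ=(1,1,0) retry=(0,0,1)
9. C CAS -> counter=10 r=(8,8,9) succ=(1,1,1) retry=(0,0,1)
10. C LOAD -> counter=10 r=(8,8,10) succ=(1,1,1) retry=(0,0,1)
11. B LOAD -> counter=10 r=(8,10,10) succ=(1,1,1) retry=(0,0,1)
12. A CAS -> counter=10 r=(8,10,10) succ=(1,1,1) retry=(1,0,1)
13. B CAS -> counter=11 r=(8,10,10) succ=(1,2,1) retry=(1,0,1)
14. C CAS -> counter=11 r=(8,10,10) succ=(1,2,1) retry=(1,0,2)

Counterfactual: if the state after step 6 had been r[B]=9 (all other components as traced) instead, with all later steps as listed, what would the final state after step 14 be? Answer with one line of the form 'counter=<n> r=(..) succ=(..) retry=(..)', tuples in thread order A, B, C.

counter=10 r=(8,9,9) succ=(1,1,1) retry=(1,1,2)

state after step 6 := counter=8 r=(8,9,7) succ=(1,0,0) retry=(0,0,1)
7. B CAS -> counter=8 r=(8,9,7) succ=(1,0,0) retry=(0,1,1)
8. C LOAD -> counter=8 r=(8,9,8) succ=(1,0,0) retry=(0,1,1)
9. C CAS -> counter=9 r=(8,9,8) succ=(1,0,1) retry=(0,1,1)
10. C LOAD -> counter=9 r=(8,9,9) succ=(1,0,1) retry=(0,1,1)
11. B LOAD -> counter=9 r=(8,9,9) succ=(1,0,1) retry=(0,1,1)
12. A CAS -> counter=9 r=(8,9,9) succ=(1,0,1) retry=(1,1,1)
13. B CAS -> counter=10 r=(8,9,9) succ=(1,1,1) retry=(1,1,1)
14. C CAS -> counter=10 r=(8,9,9) succ=(1,1,1) retry=(1,1,2)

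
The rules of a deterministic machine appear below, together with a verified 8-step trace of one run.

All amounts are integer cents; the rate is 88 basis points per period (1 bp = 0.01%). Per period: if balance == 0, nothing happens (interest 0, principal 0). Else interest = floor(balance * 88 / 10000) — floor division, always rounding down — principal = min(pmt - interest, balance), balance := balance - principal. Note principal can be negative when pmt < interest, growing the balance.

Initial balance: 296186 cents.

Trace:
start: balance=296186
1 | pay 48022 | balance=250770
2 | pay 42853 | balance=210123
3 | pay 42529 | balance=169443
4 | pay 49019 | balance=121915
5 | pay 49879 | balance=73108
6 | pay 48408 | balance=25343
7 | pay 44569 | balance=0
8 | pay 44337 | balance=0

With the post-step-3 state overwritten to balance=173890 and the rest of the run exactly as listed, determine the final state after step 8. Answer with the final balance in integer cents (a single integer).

0

state after step 3 := balance=173890
4 | pay 49019 | balance=126401
5 | pay 49879 | balance=77634
6 | pay 48408 | balance=29909
7 | pay 44569 | balance=0
8 | pay 44337 | balance=0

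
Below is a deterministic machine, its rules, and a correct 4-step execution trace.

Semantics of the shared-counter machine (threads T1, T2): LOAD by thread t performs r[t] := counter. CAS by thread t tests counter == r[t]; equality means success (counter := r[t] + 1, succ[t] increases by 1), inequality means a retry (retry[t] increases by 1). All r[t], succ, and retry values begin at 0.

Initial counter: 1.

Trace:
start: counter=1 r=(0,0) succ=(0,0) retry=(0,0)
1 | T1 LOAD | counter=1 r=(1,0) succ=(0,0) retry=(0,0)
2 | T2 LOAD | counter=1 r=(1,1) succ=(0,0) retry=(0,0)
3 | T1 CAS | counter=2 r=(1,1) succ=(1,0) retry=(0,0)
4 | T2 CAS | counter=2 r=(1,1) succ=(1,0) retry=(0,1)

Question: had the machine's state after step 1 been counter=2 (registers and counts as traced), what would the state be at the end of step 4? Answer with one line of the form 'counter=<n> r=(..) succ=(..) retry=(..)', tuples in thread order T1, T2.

counter=3 r=(1,2) succ=(0,1) retry=(1,0)

state after step 1 := counter=2 r=(1,0) succ=(0,0) retry=(0,0)
2 | T2 LOAD | counter=2 r=(1,2) succ=(0,0) retry=(0,0)
3 | T1 CAS | counter=2 r=(1,2) succ=(0,0) retry=(1,0)
4 | T2 CAS | counter=3 r=(1,2) succ=(0,1) retry=(1,0)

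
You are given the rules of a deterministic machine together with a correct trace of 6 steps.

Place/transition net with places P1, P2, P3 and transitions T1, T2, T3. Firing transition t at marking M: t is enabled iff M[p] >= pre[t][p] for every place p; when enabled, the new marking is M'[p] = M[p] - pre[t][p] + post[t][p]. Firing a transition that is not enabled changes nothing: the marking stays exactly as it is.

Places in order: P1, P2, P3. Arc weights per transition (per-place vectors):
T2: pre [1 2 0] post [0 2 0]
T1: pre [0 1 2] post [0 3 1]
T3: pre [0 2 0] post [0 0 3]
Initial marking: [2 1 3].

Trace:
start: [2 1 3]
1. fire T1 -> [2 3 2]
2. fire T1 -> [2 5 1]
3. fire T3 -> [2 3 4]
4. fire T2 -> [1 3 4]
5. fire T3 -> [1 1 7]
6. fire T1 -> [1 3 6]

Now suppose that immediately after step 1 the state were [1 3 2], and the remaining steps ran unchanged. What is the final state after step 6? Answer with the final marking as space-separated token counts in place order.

0 3 6

state after step 1 := [1 3 2]
2. fire T1 -> [1 5 1]
3. fire T3 -> [1 3 4]
4. fire T2 -> [0 3 4]
5. fire T3 -> [0 1 7]
6. fire T1 -> [0 3 6]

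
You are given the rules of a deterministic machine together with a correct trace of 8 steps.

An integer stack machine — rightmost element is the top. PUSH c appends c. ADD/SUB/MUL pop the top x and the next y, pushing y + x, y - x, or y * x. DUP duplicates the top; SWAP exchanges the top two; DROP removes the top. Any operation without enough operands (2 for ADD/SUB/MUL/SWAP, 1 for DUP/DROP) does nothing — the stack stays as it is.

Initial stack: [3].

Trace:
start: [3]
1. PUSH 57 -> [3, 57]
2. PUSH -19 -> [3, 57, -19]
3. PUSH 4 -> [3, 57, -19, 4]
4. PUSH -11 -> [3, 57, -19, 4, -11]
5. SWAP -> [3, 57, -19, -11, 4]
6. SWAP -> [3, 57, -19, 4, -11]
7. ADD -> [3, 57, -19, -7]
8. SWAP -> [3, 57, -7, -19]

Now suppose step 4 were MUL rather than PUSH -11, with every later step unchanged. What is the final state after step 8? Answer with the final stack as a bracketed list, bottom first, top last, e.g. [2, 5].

(re-executing from step 4 with the substitution; state before step 4: [3, 57, -19, 4])
4. MUL -> [3, 57, -76]
5. SWAP -> [3, -76, 57]
6. SWAP -> [3, 57, -76]
7. ADD -> [3, -19]
8. SWAP -> [-19, 3]

[-19, 3]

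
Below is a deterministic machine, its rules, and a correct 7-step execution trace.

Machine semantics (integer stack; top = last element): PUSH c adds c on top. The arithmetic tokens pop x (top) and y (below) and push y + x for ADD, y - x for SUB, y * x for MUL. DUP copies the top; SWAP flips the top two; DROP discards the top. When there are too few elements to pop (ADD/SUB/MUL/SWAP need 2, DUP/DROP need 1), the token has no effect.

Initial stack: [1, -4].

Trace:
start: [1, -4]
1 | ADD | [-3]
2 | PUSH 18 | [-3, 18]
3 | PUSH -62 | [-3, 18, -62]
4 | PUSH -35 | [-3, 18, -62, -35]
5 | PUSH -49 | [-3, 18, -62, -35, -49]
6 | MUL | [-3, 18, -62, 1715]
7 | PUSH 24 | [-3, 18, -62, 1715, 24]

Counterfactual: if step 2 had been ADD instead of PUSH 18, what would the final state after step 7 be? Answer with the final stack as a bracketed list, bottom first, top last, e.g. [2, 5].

[-3, -62, 1715, 24]

(re-executing from step 2 with the substitution; state before step 2: [-3])
2 | ADD | [-3]
3 | PUSH -62 | [-3, -62]
4 | PUSH -35 | [-3, -62, -35]
5 | PUSH -49 | [-3, -62, -35, -49]
6 | MUL | [-3, -62, 1715]
7 | PUSH 24 | [-3, -62, 1715, 24]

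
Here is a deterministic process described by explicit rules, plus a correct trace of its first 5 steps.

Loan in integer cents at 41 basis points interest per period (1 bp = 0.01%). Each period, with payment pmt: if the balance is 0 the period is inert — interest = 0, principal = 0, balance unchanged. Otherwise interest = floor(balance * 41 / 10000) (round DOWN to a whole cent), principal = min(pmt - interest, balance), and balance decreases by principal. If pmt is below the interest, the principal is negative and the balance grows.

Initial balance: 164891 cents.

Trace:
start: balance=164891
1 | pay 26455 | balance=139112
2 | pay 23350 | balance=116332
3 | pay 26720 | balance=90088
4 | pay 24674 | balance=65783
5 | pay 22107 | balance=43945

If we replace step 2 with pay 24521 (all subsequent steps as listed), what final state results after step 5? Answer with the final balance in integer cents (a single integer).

42760

(re-executing from step 2 with the substitution; state before step 2: balance=139112)
2 | pay 24521 | balance=115161
3 | pay 26720 | balance=88913
4 | pay 24674 | balance=64603
5 | pay 22107 | balance=42760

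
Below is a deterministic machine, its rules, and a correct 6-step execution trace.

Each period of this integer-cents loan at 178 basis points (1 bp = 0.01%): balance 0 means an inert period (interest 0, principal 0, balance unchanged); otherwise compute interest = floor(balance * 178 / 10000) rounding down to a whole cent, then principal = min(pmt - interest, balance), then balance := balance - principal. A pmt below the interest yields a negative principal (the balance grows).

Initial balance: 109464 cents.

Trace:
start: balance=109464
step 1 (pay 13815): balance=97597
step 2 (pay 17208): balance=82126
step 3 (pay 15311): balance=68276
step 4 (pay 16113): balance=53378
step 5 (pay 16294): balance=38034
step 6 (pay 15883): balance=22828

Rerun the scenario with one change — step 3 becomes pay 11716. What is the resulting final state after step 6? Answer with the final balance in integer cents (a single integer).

(re-executing from step 3 with the substitution; state before step 3: balance=82126)
step 3 (pay 11716): balance=71871
step 4 (pay 16113): balance=57037
step 5 (pay 16294): balance=41758
step 6 (pay 15883): balance=26618

26618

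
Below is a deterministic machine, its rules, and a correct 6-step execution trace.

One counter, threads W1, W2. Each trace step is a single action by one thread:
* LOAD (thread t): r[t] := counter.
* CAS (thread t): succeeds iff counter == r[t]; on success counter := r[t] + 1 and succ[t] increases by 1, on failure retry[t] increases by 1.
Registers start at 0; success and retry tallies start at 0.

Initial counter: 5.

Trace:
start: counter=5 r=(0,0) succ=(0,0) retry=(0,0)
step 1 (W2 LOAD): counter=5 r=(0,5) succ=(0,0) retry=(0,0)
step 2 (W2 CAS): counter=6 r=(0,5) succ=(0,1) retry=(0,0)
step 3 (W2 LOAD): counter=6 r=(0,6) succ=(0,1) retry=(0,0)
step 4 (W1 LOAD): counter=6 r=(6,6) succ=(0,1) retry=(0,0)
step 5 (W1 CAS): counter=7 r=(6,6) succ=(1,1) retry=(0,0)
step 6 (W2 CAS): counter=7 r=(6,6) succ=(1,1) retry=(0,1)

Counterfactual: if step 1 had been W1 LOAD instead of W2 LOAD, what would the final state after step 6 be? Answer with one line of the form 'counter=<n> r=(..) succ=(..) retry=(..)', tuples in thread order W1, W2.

counter=6 r=(5,5) succ=(1,0) retry=(0,2)

(re-executing from step 1 with the substitution; state before step 1: counter=5 r=(0,0) succ=(0,0) retry=(0,0))
step 1 (W1 LOAD): counter=5 r=(5,0) succ=(0,0) retry=(0,0)
step 2 (W2 CAS): counter=5 r=(5,0) succ=(0,0) retry=(0,1)
step 3 (W2 LOAD): counter=5 r=(5,5) succ=(0,0) retry=(0,1)
step 4 (W1 LOAD): counter=5 r=(5,5) succ=(0,0) retry=(0,1)
step 5 (W1 CAS): counter=6 r=(5,5) succ=(1,0) retry=(0,1)
step 6 (W2 CAS): counter=6 r=(5,5) succ=(1,0) retry=(0,2)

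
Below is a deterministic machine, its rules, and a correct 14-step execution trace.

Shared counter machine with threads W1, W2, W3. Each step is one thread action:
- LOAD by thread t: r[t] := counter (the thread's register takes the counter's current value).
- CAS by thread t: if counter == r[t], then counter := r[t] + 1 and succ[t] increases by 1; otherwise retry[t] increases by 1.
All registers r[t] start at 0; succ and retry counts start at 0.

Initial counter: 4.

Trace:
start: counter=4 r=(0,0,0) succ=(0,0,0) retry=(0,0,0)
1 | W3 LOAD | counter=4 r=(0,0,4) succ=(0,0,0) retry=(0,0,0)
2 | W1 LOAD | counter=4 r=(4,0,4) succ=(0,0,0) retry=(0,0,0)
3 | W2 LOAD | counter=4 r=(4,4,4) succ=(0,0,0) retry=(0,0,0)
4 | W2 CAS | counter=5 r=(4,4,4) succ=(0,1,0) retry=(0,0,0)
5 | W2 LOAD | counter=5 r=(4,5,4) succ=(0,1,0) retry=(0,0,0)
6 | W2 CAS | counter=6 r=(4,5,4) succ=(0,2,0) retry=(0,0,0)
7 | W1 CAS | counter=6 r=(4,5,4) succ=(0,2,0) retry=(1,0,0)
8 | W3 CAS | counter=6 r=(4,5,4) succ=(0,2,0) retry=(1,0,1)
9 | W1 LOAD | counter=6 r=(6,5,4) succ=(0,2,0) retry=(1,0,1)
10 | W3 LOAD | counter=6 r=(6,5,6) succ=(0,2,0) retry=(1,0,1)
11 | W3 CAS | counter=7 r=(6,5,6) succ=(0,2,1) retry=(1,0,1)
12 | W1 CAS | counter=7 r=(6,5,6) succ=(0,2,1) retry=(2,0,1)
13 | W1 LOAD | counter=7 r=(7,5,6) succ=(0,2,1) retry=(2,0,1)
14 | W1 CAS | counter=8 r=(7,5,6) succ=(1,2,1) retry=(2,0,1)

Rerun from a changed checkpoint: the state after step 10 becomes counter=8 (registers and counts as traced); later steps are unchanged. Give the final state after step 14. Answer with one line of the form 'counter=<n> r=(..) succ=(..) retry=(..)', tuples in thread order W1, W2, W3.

counter=9 r=(8,5,6) succ=(1,2,0) retry=(2,0,2)

state after step 10 := counter=8 r=(6,5,6) succ=(0,2,0) retry=(1,0,1)
11 | W3 CAS | counter=8 r=(6,5,6) succ=(0,2,0) retry=(1,0,2)
12 | W1 CAS | counter=8 r=(6,5,6) succ=(0,2,0) retry=(2,0,2)
13 | W1 LOAD | counter=8 r=(8,5,6) succ=(0,2,0) retry=(2,0,2)
14 | W1 CAS | counter=9 r=(8,5,6) succ=(1,2,0) retry=(2,0,2)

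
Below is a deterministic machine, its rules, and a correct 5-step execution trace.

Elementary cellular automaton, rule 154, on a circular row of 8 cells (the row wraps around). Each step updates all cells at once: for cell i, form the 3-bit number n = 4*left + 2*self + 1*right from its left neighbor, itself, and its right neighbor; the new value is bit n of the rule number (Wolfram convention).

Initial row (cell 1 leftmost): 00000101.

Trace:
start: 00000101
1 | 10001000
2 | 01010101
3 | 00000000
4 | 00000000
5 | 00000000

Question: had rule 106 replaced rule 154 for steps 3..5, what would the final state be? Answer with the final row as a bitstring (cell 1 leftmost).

10101010

(re-executing steps 3..5 under rule 106; state before step 3: 01010101)
3 | 10101010
4 | 01010101
5 | 10101010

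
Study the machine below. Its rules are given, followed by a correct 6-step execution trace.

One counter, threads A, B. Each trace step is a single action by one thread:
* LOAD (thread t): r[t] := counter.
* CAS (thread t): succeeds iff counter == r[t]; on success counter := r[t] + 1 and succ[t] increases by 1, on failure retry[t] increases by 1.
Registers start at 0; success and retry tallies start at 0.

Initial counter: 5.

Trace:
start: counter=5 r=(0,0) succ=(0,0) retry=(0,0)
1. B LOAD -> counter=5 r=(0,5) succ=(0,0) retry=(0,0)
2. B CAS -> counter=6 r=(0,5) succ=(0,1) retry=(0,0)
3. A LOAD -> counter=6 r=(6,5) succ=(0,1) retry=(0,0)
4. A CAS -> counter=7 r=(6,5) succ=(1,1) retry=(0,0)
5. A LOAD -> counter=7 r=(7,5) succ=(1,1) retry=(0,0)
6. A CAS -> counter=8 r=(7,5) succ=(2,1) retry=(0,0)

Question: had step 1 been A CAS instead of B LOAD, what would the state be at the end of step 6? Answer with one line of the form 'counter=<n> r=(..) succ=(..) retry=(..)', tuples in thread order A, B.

(re-executing from step 1 with the substitution; state before step 1: counter=5 r=(0,0) succ=(0,0) retry=(0,0))
1. A CAS -> counter=5 r=(0,0) succ=(0,0) retry=(1,0)
2. B CAS -> counter=5 r=(0,0) succ=(0,0) retry=(1,1)
3. A LOAD -> counter=5 r=(5,0) succ=(0,0) retry=(1,1)
4. A CAS -> counter=6 r=(5,0) succ=(1,0) retry=(1,1)
5. A LOAD -> counter=6 r=(6,0) succ=(1,0) retry=(1,1)
6. A CAS -> counter=7 r=(6,0) succ=(2,0) retry=(1,1)

counter=7 r=(6,0) succ=(2,0) retry=(1,1)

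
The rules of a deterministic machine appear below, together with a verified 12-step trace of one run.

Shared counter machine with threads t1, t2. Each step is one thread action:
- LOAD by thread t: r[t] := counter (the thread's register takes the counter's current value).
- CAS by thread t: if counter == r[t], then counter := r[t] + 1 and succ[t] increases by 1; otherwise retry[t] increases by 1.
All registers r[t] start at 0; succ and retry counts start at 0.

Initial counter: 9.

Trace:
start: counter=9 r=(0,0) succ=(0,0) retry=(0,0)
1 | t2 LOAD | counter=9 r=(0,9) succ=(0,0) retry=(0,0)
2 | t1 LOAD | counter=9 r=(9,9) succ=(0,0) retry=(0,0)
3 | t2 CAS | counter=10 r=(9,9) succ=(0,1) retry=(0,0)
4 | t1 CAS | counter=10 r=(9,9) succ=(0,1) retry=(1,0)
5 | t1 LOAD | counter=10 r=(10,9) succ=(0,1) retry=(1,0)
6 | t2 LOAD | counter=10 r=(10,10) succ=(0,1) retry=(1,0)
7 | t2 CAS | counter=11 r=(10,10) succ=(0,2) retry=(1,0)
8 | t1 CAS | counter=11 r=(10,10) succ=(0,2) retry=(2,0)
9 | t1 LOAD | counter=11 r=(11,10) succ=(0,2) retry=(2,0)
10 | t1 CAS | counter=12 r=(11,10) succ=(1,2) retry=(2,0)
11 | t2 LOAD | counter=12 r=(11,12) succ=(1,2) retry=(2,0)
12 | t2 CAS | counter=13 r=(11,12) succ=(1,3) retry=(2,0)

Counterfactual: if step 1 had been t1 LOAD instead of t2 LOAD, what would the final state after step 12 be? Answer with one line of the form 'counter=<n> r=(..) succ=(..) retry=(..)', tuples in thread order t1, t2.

counter=13 r=(11,12) succ=(2,2) retry=(1,1)

(re-executing from step 1 with the substitution; state before step 1: counter=9 r=(0,0) succ=(0,0) retry=(0,0))
1 | t1 LOAD | counter=9 r=(9,0) succ=(0,0) retry=(0,0)
2 | t1 LOAD | counter=9 r=(9,0) succ=(0,0) retry=(0,0)
3 | t2 CAS | counter=9 r=(9,0) succ=(0,0) retry=(0,1)
4 | t1 CAS | counter=10 r=(9,0) succ=(1,0) retry=(0,1)
5 | t1 LOAD | counter=10 r=(10,0) succ=(1,0) retry=(0,1)
6 | t2 LOAD | counter=10 r=(10,10) succ=(1,0) retry=(0,1)
7 | t2 CAS | counter=11 r=(10,10) succ=(1,1) retry=(0,1)
8 | t1 CAS | counter=11 r=(10,10) succ=(1,1) retry=(1,1)
9 | t1 LOAD | counter=11 r=(11,10) succ=(1,1) retry=(1,1)
10 | t1 CAS | counter=12 r=(11,10) succ=(2,1) retry=(1,1)
11 | t2 LOAD | counter=12 r=(11,12) succ=(2,1) retry=(1,1)
12 | t2 CAS | counter=13 r=(11,12) succ=(2,2) retry=(1,1)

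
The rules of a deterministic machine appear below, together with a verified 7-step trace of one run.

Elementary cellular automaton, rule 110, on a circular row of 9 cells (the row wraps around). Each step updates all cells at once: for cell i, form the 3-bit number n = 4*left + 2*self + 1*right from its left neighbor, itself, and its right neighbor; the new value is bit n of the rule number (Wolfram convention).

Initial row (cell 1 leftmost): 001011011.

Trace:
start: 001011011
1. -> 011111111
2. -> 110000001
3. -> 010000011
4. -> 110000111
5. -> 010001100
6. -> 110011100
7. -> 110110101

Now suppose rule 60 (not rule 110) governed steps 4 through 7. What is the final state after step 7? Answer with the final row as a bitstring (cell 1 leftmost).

(re-executing steps 4..7 under rule 60; state before step 4: 010000011)
4. -> 111000010
5. -> 100100011
6. -> 010110010
7. -> 011101011

011101011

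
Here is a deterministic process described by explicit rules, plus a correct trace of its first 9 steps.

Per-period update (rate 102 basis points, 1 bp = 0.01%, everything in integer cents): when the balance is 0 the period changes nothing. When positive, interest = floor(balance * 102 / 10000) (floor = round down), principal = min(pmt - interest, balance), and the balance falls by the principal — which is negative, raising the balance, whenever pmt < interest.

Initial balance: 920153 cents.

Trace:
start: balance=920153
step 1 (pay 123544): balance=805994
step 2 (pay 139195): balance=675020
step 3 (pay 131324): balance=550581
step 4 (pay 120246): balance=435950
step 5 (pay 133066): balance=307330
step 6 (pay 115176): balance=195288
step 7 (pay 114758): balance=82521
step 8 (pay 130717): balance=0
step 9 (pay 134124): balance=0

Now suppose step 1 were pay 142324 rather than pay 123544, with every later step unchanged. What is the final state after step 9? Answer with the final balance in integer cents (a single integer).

(re-executing from step 1 with the substitution; state before step 1: balance=920153)
step 1 (pay 142324): balance=787214
step 2 (pay 139195): balance=656048
step 3 (pay 131324): balance=531415
step 4 (pay 120246): balance=416589
step 5 (pay 133066): balance=287772
step 6 (pay 115176): balance=175531
step 7 (pay 114758): balance=62563
step 8 (pay 130717): balance=0
step 9 (pay 134124): balance=0

0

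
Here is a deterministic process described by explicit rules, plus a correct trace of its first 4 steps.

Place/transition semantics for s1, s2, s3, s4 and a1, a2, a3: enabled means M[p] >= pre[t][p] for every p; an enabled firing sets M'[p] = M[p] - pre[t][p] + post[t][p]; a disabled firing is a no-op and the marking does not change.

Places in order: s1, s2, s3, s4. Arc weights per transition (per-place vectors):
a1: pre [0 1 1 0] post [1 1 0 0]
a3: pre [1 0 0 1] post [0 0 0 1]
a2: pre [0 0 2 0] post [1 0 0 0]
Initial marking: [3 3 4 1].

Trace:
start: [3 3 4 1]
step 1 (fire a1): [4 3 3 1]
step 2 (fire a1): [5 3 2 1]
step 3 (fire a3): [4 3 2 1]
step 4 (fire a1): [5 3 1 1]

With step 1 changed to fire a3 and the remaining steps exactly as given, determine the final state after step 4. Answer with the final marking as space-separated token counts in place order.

(re-executing from step 1 with the substitution; state before step 1: [3 3 4 1])
step 1 (fire a3): [2 3 4 1]
step 2 (fire a1): [3 3 3 1]
step 3 (fire a3): [2 3 3 1]
step 4 (fire a1): [3 3 2 1]

3 3 2 1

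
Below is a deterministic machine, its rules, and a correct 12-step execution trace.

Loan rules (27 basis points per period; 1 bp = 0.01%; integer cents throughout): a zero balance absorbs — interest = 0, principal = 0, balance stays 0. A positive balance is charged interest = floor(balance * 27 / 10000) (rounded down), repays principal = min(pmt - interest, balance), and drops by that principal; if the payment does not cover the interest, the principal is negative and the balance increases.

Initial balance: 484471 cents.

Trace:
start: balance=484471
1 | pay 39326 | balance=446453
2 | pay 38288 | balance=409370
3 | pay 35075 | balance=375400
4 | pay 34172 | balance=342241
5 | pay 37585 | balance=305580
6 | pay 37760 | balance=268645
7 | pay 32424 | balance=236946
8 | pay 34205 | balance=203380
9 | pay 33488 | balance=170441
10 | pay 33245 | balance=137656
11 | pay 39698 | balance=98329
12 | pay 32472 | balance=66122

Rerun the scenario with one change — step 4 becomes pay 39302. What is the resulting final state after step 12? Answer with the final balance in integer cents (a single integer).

(re-executing from step 4 with the substitution; state before step 4: balance=375400)
4 | pay 39302 | balance=337111
5 | pay 37585 | balance=300436
6 | pay 37760 | balance=263487
7 | pay 32424 | balance=231774
8 | pay 34205 | balance=198194
9 | pay 33488 | balance=165241
10 | pay 33245 | balance=132442
11 | pay 39698 | balance=93101
12 | pay 32472 | balance=60880

60880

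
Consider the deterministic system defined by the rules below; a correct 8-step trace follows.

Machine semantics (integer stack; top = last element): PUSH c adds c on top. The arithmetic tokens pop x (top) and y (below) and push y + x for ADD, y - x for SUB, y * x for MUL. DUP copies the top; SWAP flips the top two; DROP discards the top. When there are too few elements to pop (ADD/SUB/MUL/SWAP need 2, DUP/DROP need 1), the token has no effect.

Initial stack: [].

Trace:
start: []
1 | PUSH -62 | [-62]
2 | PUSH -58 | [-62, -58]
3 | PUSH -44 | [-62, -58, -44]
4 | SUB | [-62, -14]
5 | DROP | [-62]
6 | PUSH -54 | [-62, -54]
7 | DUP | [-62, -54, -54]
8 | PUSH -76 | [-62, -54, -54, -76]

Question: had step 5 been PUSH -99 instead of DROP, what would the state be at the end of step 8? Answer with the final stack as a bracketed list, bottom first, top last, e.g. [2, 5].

(re-executing from step 5 with the substitution; state before step 5: [-62, -14])
5 | PUSH -99 | [-62, -14, -99]
6 | PUSH -54 | [-62, -14, -99, -54]
7 | DUP | [-62, -14, -99, -54, -54]
8 | PUSH -76 | [-62, -14, -99, -54, -54, -76]

[-62, -14, -99, -54, -54, -76]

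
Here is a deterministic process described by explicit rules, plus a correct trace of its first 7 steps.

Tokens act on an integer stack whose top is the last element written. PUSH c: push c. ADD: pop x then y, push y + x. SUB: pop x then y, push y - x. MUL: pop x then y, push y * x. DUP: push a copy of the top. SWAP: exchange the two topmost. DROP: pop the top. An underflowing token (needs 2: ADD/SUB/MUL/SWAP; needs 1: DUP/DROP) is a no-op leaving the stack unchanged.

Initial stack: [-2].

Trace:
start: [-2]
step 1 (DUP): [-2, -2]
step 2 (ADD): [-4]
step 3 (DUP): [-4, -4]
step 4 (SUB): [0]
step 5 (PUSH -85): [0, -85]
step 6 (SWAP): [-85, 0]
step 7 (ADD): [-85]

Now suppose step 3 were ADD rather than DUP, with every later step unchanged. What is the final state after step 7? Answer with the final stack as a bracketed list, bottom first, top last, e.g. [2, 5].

[-89]

(re-executing from step 3 with the substitution; state before step 3: [-4])
step 3 (ADD): [-4]
step 4 (SUB): [-4]
step 5 (PUSH -85): [-4, -85]
step 6 (SWAP): [-85, -4]
step 7 (ADD): [-89]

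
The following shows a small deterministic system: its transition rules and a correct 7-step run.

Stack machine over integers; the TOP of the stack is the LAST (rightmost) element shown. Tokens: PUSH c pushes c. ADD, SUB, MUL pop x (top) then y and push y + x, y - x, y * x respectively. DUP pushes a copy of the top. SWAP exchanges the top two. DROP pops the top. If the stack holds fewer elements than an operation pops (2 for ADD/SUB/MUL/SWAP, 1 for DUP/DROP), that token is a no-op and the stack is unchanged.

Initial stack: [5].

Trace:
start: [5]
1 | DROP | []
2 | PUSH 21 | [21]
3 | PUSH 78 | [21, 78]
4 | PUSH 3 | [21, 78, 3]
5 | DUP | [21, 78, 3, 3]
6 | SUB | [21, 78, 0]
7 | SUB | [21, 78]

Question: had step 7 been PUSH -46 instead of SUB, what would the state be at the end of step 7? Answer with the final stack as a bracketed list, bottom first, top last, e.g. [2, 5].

(re-executing from step 7 with the substitution; state before step 7: [21, 78, 0])
7 | PUSH -46 | [21, 78, 0, -46]

[21, 78, 0, -46]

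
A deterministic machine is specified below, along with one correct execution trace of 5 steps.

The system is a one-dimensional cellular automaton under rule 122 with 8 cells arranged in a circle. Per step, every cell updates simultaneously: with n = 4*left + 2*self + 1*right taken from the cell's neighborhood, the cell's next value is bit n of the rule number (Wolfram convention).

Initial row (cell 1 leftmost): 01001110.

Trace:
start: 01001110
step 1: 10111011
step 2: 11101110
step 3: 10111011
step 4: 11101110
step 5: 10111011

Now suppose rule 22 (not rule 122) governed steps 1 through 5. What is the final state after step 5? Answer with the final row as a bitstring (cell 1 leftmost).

(re-executing steps 1..5 under rule 22; state before step 1: 01001110)
step 1: 11110001
step 2: 00001010
step 3: 00011011
step 4: 10100000
step 5: 10110001

10110001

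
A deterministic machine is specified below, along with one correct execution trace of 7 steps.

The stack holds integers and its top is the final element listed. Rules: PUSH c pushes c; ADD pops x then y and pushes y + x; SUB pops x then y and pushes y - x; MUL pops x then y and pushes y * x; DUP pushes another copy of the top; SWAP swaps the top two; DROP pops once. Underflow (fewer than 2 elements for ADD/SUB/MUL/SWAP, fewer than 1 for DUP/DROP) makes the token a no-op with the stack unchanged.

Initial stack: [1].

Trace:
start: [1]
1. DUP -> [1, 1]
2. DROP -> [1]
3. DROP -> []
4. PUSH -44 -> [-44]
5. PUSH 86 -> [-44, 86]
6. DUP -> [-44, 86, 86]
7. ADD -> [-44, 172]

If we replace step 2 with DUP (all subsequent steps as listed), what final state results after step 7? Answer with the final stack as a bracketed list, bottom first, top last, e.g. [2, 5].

[1, 1, -44, 172]

(re-executing from step 2 with the substitution; state before step 2: [1, 1])
2. DUP -> [1, 1, 1]
3. DROP -> [1, 1]
4. PUSH -44 -> [1, 1, -44]
5. PUSH 86 -> [1, 1, -44, 86]
6. DUP -> [1, 1, -44, 86, 86]
7. ADD -> [1, 1, -44, 172]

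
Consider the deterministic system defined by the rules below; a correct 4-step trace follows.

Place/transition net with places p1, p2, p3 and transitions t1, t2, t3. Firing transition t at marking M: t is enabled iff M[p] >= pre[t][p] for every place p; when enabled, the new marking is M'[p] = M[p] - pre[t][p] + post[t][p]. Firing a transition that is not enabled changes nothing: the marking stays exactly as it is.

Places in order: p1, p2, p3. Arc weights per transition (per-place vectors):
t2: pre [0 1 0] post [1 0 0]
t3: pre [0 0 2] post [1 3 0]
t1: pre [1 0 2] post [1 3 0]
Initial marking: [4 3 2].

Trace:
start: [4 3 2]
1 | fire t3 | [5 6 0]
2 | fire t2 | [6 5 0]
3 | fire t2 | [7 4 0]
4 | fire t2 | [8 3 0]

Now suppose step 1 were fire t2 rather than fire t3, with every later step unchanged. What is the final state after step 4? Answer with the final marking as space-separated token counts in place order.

(re-executing from step 1 with the substitution; state before step 1: [4 3 2])
1 | fire t2 | [5 2 2]
2 | fire t2 | [6 1 2]
3 | fire t2 | [7 0 2]
4 | fire t2 | [7 0 2]

7 0 2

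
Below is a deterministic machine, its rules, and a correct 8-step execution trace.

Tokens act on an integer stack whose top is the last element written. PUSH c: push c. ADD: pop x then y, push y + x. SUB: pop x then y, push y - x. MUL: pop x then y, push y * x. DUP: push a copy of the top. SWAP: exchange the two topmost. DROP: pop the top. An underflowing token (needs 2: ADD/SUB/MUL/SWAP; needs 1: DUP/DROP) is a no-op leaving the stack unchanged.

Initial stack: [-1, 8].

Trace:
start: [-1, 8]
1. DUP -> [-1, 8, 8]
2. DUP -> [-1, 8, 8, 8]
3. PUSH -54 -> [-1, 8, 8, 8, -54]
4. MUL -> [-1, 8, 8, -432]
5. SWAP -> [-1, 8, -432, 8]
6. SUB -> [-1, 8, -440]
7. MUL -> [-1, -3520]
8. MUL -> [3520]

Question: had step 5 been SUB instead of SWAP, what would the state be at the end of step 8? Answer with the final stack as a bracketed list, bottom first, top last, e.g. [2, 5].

(re-executing from step 5 with the substitution; state before step 5: [-1, 8, 8, -432])
5. SUB -> [-1, 8, 440]
6. SUB -> [-1, -432]
7. MUL -> [432]
8. MUL -> [432]

[432]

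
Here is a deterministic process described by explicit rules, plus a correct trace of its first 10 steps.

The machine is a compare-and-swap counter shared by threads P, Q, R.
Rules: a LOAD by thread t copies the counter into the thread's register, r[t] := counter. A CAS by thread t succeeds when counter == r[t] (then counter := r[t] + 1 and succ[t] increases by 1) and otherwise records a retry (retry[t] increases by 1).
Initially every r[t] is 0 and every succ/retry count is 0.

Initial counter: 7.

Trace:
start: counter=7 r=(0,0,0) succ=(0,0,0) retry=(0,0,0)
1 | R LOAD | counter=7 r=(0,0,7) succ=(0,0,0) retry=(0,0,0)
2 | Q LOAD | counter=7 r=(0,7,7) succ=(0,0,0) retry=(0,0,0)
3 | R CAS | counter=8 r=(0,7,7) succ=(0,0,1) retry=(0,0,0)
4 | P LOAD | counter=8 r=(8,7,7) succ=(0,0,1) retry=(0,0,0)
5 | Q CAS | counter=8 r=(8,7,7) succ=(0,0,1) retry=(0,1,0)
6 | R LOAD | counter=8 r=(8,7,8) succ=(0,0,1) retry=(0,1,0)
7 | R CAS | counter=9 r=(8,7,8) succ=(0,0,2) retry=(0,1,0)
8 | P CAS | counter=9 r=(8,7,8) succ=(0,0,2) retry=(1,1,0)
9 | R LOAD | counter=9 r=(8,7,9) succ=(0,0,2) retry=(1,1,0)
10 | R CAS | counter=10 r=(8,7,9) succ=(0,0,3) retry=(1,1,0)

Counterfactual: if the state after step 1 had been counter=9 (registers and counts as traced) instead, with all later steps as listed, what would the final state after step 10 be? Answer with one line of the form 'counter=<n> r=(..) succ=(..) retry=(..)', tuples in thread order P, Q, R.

counter=12 r=(9,9,11) succ=(0,1,2) retry=(1,0,1)

state after step 1 := counter=9 r=(0,0,7) succ=(0,0,0) retry=(0,0,0)
2 | Q LOAD | counter=9 r=(0,9,7) succ=(0,0,0) retry=(0,0,0)
3 | R CAS | counter=9 r=(0,9,7) succ=(0,0,0) retry=(0,0,1)
4 | P LOAD | counter=9 r=(9,9,7) succ=(0,0,0) retry=(0,0,1)
5 | Q CAS | counter=10 r=(9,9,7) succ=(0,1,0) retry=(0,0,1)
6 | R LOAD | counter=10 r=(9,9,10) succ=(0,1,0) retry=(0,0,1)
7 | R CAS | counter=11 r=(9,9,10) succ=(0,1,1) retry=(0,0,1)
8 | P CAS | counter=11 r=(9,9,10) succ=(0,1,1) retry=(1,0,1)
9 | R LOAD | counter=11 r=(9,9,11) succ=(0,1,1) retry=(1,0,1)
10 | R CAS | counter=12 r=(9,9,11) succ=(0,1,2) retry=(1,0,1)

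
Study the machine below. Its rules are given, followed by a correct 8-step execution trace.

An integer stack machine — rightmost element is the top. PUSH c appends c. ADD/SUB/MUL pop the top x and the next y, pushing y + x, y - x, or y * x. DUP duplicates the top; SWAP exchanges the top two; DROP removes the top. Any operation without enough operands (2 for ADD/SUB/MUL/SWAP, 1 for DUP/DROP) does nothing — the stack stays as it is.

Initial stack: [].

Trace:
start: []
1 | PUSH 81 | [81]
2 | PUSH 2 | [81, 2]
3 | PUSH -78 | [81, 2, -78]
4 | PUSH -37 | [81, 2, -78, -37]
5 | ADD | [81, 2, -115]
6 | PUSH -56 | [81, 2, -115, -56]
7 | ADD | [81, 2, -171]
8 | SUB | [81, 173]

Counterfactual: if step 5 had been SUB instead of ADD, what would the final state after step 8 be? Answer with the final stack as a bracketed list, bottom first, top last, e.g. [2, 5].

[81, 99]

(re-executing from step 5 with the substitution; state before step 5: [81, 2, -78, -37])
5 | SUB | [81, 2, -41]
6 | PUSH -56 | [81, 2, -41, -56]
7 | ADD | [81, 2, -97]
8 | SUB | [81, 99]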